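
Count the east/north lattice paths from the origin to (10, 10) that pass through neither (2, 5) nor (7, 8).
Number of paths = 105139

Inclusion–exclusion. Total paths: C(20, 10) = 184756. Through P₁: C(7, 2)·C(13, 8) = 27027. Through P₂: C(15, 7)·C(5, 3) = 64350. Since P₁ is strictly southwest of P₂, a monotone path through both must visit P₁ then P₂; paths through both = C(7, 2)·C(8, 5)·C(5, 3) = 11760. Avoid both = 184756 − 27027 − 64350 + 11760 = 105139.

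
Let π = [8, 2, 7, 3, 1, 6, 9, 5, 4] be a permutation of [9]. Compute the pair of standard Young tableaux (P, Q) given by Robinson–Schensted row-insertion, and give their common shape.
P = [1, 3, 4, 9] / [2, 5] / [6] / [7] / [8];  Q = [1, 3, 6, 7] / [2, 8] / [4] / [5] / [9];  common shape = (4, 2, 1, 1, 1)

Row-insert the values π_1, π_2, … into P one at a time, bumping the leftmost entry strictly greater than the inserted value down to the next row. The recording tableau Q records, in position (i, j), the step at which that cell was added to P.
  Insert 8 (step 1): P = [8];  Q = [1]
  Insert 2 (step 2): P = [2] / [8];  Q = [1] / [2]
  Insert 7 (step 3): P = [2, 7] / [8];  Q = [1, 3] / [2]
  Insert 3 (step 4): P = [2, 3] / [7] / [8];  Q = [1, 3] / [2] / [4]
  Insert 1 (step 5): P = [1, 3] / [2] / [7] / [8];  Q = [1, 3] / [2] / [4] / [5]
  Insert 6 (step 6): P = [1, 3, 6] / [2] / [7] / [8];  Q = [1, 3, 6] / [2] / [4] / [5]
  Insert 9 (step 7): P = [1, 3, 6, 9] / [2] / [7] / [8];  Q = [1, 3, 6, 7] / [2] / [4] / [5]
  Insert 5 (step 8): P = [1, 3, 5, 9] / [2, 6] / [7] / [8];  Q = [1, 3, 6, 7] / [2, 8] / [4] / [5]
  Insert 4 (step 9): P = [1, 3, 4, 9] / [2, 5] / [6] / [7] / [8];  Q = [1, 3, 6, 7] / [2, 8] / [4] / [5] / [9]
Final shape: (4, 2, 1, 1, 1).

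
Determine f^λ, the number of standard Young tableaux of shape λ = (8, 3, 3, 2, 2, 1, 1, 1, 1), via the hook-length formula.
# SYT of shape (8, 3, 3, 2, 2, 1, 1, 1, 1) = 916620705

Hook-length formula: f^λ = n! / Π hook(c), product over all cells c of the Young diagram. For λ = (8, 3, 3, 2, 2, 1, 1, 1, 1), n = 22 boxes. Hook lengths by row (left-to-right, top-to-bottom): [16, 11, 8, 5, 4, 3, 2, 1]; [10, 5, 2]; [9, 4, 1]; [7, 2]; [6, 1]; [4]; [3]; [2]; [1]. Product of hooks = 1226244096000. So f^λ = 22! / 1226244096000 = 1124000727777607680000 / 1226244096000 = 916620705.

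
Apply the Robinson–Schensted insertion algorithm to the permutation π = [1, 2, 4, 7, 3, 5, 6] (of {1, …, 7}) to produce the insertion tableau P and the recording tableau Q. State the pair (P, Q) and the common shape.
P = [1, 2, 3, 5, 6] / [4, 7];  Q = [1, 2, 3, 4, 7] / [5, 6];  common shape = (5, 2)

Row-insert the values π_1, π_2, … into P one at a time, bumping the leftmost entry strictly greater than the inserted value down to the next row. The recording tableau Q records, in position (i, j), the step at which that cell was added to P.
  Insert 1 (step 1): P = [1];  Q = [1]
  Insert 2 (step 2): P = [1, 2];  Q = [1, 2]
  Insert 4 (step 3): P = [1, 2, 4];  Q = [1, 2, 3]
  Insert 7 (step 4): P = [1, 2, 4, 7];  Q = [1, 2, 3, 4]
  Insert 3 (step 5): P = [1, 2, 3, 7] / [4];  Q = [1, 2, 3, 4] / [5]
  Insert 5 (step 6): P = [1, 2, 3, 5] / [4, 7];  Q = [1, 2, 3, 4] / [5, 6]
  Insert 6 (step 7): P = [1, 2, 3, 5, 6] / [4, 7];  Q = [1, 2, 3, 4, 7] / [5, 6]
Final shape: (5, 2).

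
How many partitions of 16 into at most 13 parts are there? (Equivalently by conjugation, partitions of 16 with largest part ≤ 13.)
p(16, parts ≤ 13) = 227

Partitions of 16 with all parts ≤ 13: 13+3, 13+2+1, 13+1+1+1, 12+4, 12+3+1, 12+2+2, 12+2+1+1, 12+1+1+1+1, 11+5, 11+4+1, 11+3+2, 11+3+1+1, 11+2+2+1, 11+2+1+1+1, 11+1+1+1+1+1, 10+6, 10+5+1, 10+4+2, 10+4+1+1, 10+3+3, 10+3+2+1, 10+3+1+1+1, 10+2+2+2, 10+2+2+1+1, 10+2+1+1+1+1, 10+1+1+1+1+1+1, 9+7, 9+6+1, 9+5+2, 9+5+1+1, … (227 total). Count = 227.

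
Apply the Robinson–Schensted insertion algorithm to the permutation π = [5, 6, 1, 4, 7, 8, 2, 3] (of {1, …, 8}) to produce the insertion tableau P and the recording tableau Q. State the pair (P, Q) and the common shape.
P = [1, 2, 3, 8] / [4, 6, 7] / [5];  Q = [1, 2, 5, 6] / [3, 4, 8] / [7];  common shape = (4, 3, 1)

Row-insert the values π_1, π_2, … into P one at a time, bumping the leftmost entry strictly greater than the inserted value down to the next row. The recording tableau Q records, in position (i, j), the step at which that cell was added to P.
  Insert 5 (step 1): P = [5];  Q = [1]
  Insert 6 (step 2): P = [5, 6];  Q = [1, 2]
  Insert 1 (step 3): P = [1, 6] / [5];  Q = [1, 2] / [3]
  Insert 4 (step 4): P = [1, 4] / [5, 6];  Q = [1, 2] / [3, 4]
  Insert 7 (step 5): P = [1, 4, 7] / [5, 6];  Q = [1, 2, 5] / [3, 4]
  Insert 8 (step 6): P = [1, 4, 7, 8] / [5, 6];  Q = [1, 2, 5, 6] / [3, 4]
  Insert 2 (step 7): P = [1, 2, 7, 8] / [4, 6] / [5];  Q = [1, 2, 5, 6] / [3, 4] / [7]
  Insert 3 (step 8): P = [1, 2, 3, 8] / [4, 6, 7] / [5];  Q = [1, 2, 5, 6] / [3, 4, 8] / [7]
Final shape: (4, 3, 1).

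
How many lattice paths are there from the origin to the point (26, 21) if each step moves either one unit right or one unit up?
Number of paths = 12551759587422

A monotone lattice path from (0, 0) to (26, 21) consists of 26 east steps and 21 north steps in some order, so it is determined by which 26 of the 47 steps are east. The count is C(47, 26) = 12551759587422.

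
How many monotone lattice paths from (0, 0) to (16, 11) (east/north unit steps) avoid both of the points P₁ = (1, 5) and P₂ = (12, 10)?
Number of paths = 9610121

Inclusion–exclusion. Total paths: C(27, 16) = 13037895. Through P₁: C(6, 1)·C(21, 15) = 325584. Through P₂: C(22, 12)·C(5, 4) = 3233230. Since P₁ is strictly southwest of P₂, a monotone path through both must visit P₁ then P₂; paths through both = C(6, 1)·C(16, 11)·C(5, 4) = 131040. Avoid both = 13037895 − 325584 − 3233230 + 131040 = 9610121.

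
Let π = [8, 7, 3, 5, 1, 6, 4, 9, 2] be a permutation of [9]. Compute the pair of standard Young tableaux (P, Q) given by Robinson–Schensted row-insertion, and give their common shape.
P = [1, 2, 6, 9] / [3, 4] / [5] / [7] / [8];  Q = [1, 4, 6, 8] / [2, 7] / [3] / [5] / [9];  common shape = (4, 2, 1, 1, 1)

Row-insert the values π_1, π_2, … into P one at a time, bumping the leftmost entry strictly greater than the inserted value down to the next row. The recording tableau Q records, in position (i, j), the step at which that cell was added to P.
  Insert 8 (step 1): P = [8];  Q = [1]
  Insert 7 (step 2): P = [7] / [8];  Q = [1] / [2]
  Insert 3 (step 3): P = [3] / [7] / [8];  Q = [1] / [2] / [3]
  Insert 5 (step 4): P = [3, 5] / [7] / [8];  Q = [1, 4] / [2] / [3]
  Insert 1 (step 5): P = [1, 5] / [3] / [7] / [8];  Q = [1, 4] / [2] / [3] / [5]
  Insert 6 (step 6): P = [1, 5, 6] / [3] / [7] / [8];  Q = [1, 4, 6] / [2] / [3] / [5]
  Insert 4 (step 7): P = [1, 4, 6] / [3, 5] / [7] / [8];  Q = [1, 4, 6] / [2, 7] / [3] / [5]
  Insert 9 (step 8): P = [1, 4, 6, 9] / [3, 5] / [7] / [8];  Q = [1, 4, 6, 8] / [2, 7] / [3] / [5]
  Insert 2 (step 9): P = [1, 2, 6, 9] / [3, 4] / [5] / [7] / [8];  Q = [1, 4, 6, 8] / [2, 7] / [3] / [5] / [9]
Final shape: (4, 2, 1, 1, 1).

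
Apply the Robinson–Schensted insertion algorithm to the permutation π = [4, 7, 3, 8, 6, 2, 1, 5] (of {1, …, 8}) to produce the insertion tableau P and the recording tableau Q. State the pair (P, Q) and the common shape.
P = [1, 5, 8] / [2, 6] / [3, 7] / [4];  Q = [1, 2, 4] / [3, 5] / [6, 8] / [7];  common shape = (3, 2, 2, 1)

Row-insert the values π_1, π_2, … into P one at a time, bumping the leftmost entry strictly greater than the inserted value down to the next row. The recording tableau Q records, in position (i, j), the step at which that cell was added to P.
  Insert 4 (step 1): P = [4];  Q = [1]
  Insert 7 (step 2): P = [4, 7];  Q = [1, 2]
  Insert 3 (step 3): P = [3, 7] / [4];  Q = [1, 2] / [3]
  Insert 8 (step 4): P = [3, 7, 8] / [4];  Q = [1, 2, 4] / [3]
  Insert 6 (step 5): P = [3, 6, 8] / [4, 7];  Q = [1, 2, 4] / [3, 5]
  Insert 2 (step 6): P = [2, 6, 8] / [3, 7] / [4];  Q = [1, 2, 4] / [3, 5] / [6]
  Insert 1 (step 7): P = [1, 6, 8] / [2, 7] / [3] / [4];  Q = [1, 2, 4] / [3, 5] / [6] / [7]
  Insert 5 (step 8): P = [1, 5, 8] / [2, 6] / [3, 7] / [4];  Q = [1, 2, 4] / [3, 5] / [6, 8] / [7]
Final shape: (3, 2, 2, 1).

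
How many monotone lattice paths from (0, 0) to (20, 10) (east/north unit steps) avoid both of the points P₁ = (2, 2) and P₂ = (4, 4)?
Number of paths = 18134523

Inclusion–exclusion. Total paths: C(30, 20) = 30045015. Through P₁: C(4, 2)·C(26, 18) = 9373650. Through P₂: C(8, 4)·C(22, 16) = 5222910. Since P₁ is strictly southwest of P₂, a monotone path through both must visit P₁ then P₂; paths through both = C(4, 2)·C(4, 2)·C(22, 16) = 2686068. Avoid both = 30045015 − 9373650 − 5222910 + 2686068 = 18134523.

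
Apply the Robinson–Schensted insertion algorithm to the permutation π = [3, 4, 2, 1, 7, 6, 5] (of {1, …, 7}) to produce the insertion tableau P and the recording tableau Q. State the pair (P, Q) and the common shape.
P = [1, 4, 5] / [2, 6] / [3, 7];  Q = [1, 2, 5] / [3, 6] / [4, 7];  common shape = (3, 2, 2)

Row-insert the values π_1, π_2, … into P one at a time, bumping the leftmost entry strictly greater than the inserted value down to the next row. The recording tableau Q records, in position (i, j), the step at which that cell was added to P.
  Insert 3 (step 1): P = [3];  Q = [1]
  Insert 4 (step 2): P = [3, 4];  Q = [1, 2]
  Insert 2 (step 3): P = [2, 4] / [3];  Q = [1, 2] / [3]
  Insert 1 (step 4): P = [1, 4] / [2] / [3];  Q = [1, 2] / [3] / [4]
  Insert 7 (step 5): P = [1, 4, 7] / [2] / [3];  Q = [1, 2, 5] / [3] / [4]
  Insert 6 (step 6): P = [1, 4, 6] / [2, 7] / [3];  Q = [1, 2, 5] / [3, 6] / [4]
  Insert 5 (step 7): P = [1, 4, 5] / [2, 6] / [3, 7];  Q = [1, 2, 5] / [3, 6] / [4, 7]
Final shape: (3, 2, 2).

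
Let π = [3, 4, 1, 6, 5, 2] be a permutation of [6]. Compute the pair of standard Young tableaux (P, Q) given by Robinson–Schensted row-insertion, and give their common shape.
P = [1, 2, 5] / [3, 4] / [6];  Q = [1, 2, 4] / [3, 5] / [6];  common shape = (3, 2, 1)

Row-insert the values π_1, π_2, … into P one at a time, bumping the leftmost entry strictly greater than the inserted value down to the next row. The recording tableau Q records, in position (i, j), the step at which that cell was added to P.
  Insert 3 (step 1): P = [3];  Q = [1]
  Insert 4 (step 2): P = [3, 4];  Q = [1, 2]
  Insert 1 (step 3): P = [1, 4] / [3];  Q = [1, 2] / [3]
  Insert 6 (step 4): P = [1, 4, 6] / [3];  Q = [1, 2, 4] / [3]
  Insert 5 (step 5): P = [1, 4, 5] / [3, 6];  Q = [1, 2, 4] / [3, 5]
  Insert 2 (step 6): P = [1, 2, 5] / [3, 4] / [6];  Q = [1, 2, 4] / [3, 5] / [6]
Final shape: (3, 2, 1).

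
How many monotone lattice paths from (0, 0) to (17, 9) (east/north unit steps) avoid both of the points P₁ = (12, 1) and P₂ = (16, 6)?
Number of paths = 2815919

Inclusion–exclusion. Total paths: C(26, 17) = 3124550. Through P₁: C(13, 12)·C(13, 5) = 16731. Through P₂: C(22, 16)·C(4, 1) = 298452. Since P₁ is strictly southwest of P₂, a monotone path through both must visit P₁ then P₂; paths through both = C(13, 12)·C(9, 4)·C(4, 1) = 6552. Avoid both = 3124550 − 16731 − 298452 + 6552 = 2815919.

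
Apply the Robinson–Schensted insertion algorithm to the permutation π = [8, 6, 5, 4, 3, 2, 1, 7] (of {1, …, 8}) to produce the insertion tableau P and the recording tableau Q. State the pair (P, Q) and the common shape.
P = [1, 7] / [2] / [3] / [4] / [5] / [6] / [8];  Q = [1, 8] / [2] / [3] / [4] / [5] / [6] / [7];  common shape = (2, 1, 1, 1, 1, 1, 1)

Row-insert the values π_1, π_2, … into P one at a time, bumping the leftmost entry strictly greater than the inserted value down to the next row. The recording tableau Q records, in position (i, j), the step at which that cell was added to P.
  Insert 8 (step 1): P = [8];  Q = [1]
  Insert 6 (step 2): P = [6] / [8];  Q = [1] / [2]
  Insert 5 (step 3): P = [5] / [6] / [8];  Q = [1] / [2] / [3]
  Insert 4 (step 4): P = [4] / [5] / [6] / [8];  Q = [1] / [2] / [3] / [4]
  Insert 3 (step 5): P = [3] / [4] / [5] / [6] / [8];  Q = [1] / [2] / [3] / [4] / [5]
  Insert 2 (step 6): P = [2] / [3] / [4] / [5] / [6] / [8];  Q = [1] / [2] / [3] / [4] / [5] / [6]
  Insert 1 (step 7): P = [1] / [2] / [3] / [4] / [5] / [6] / [8];  Q = [1] / [2] / [3] / [4] / [5] / [6] / [7]
  Insert 7 (step 8): P = [1, 7] / [2] / [3] / [4] / [5] / [6] / [8];  Q = [1, 8] / [2] / [3] / [4] / [5] / [6] / [7]
Final shape: (2, 1, 1, 1, 1, 1, 1).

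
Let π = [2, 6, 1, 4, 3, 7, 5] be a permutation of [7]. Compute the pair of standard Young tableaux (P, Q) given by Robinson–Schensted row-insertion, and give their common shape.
P = [1, 3, 5] / [2, 4, 7] / [6];  Q = [1, 2, 6] / [3, 4, 7] / [5];  common shape = (3, 3, 1)

Row-insert the values π_1, π_2, … into P one at a time, bumping the leftmost entry strictly greater than the inserted value down to the next row. The recording tableau Q records, in position (i, j), the step at which that cell was added to P.
  Insert 2 (step 1): P = [2];  Q = [1]
  Insert 6 (step 2): P = [2, 6];  Q = [1, 2]
  Insert 1 (step 3): P = [1, 6] / [2];  Q = [1, 2] / [3]
  Insert 4 (step 4): P = [1, 4] / [2, 6];  Q = [1, 2] / [3, 4]
  Insert 3 (step 5): P = [1, 3] / [2, 4] / [6];  Q = [1, 2] / [3, 4] / [5]
  Insert 7 (step 6): P = [1, 3, 7] / [2, 4] / [6];  Q = [1, 2, 6] / [3, 4] / [5]
  Insert 5 (step 7): P = [1, 3, 5] / [2, 4, 7] / [6];  Q = [1, 2, 6] / [3, 4, 7] / [5]
Final shape: (3, 3, 1).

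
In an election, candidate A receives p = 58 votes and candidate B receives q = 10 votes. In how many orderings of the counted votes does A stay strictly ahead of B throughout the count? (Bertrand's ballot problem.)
Strict-lead orderings = 205236977088

Total orderings of the 68 votes with 58 for A: C(68, 58) = 290752384208. By the Bertrand ballot formula (Cycle Lemma / reflection principle), the number of orderings in which A is strictly ahead of B throughout is (p − q)/(p + q) · C(p + q, p) = (58 − 10)/(58 + 10) · 290752384208 = 205236977088.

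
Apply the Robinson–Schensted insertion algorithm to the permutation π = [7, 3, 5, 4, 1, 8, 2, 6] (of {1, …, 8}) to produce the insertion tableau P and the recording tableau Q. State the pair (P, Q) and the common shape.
P = [1, 2, 6] / [3, 4, 8] / [5] / [7];  Q = [1, 3, 6] / [2, 7, 8] / [4] / [5];  common shape = (3, 3, 1, 1)

Row-insert the values π_1, π_2, … into P one at a time, bumping the leftmost entry strictly greater than the inserted value down to the next row. The recording tableau Q records, in position (i, j), the step at which that cell was added to P.
  Insert 7 (step 1): P = [7];  Q = [1]
  Insert 3 (step 2): P = [3] / [7];  Q = [1] / [2]
  Insert 5 (step 3): P = [3, 5] / [7];  Q = [1, 3] / [2]
  Insert 4 (step 4): P = [3, 4] / [5] / [7];  Q = [1, 3] / [2] / [4]
  Insert 1 (step 5): P = [1, 4] / [3] / [5] / [7];  Q = [1, 3] / [2] / [4] / [5]
  Insert 8 (step 6): P = [1, 4, 8] / [3] / [5] / [7];  Q = [1, 3, 6] / [2] / [4] / [5]
  Insert 2 (step 7): P = [1, 2, 8] / [3, 4] / [5] / [7];  Q = [1, 3, 6] / [2, 7] / [4] / [5]
  Insert 6 (step 8): P = [1, 2, 6] / [3, 4, 8] / [5] / [7];  Q = [1, 3, 6] / [2, 7, 8] / [4] / [5]
Final shape: (3, 3, 1, 1).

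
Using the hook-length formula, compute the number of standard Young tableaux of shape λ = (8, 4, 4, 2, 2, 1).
# SYT of shape (8, 4, 4, 2, 2, 1) = 549423000

Hook-length formula: f^λ = n! / Π hook(c), product over all cells c of the Young diagram. For λ = (8, 4, 4, 2, 2, 1), n = 21 boxes. Hook lengths by row (left-to-right, top-to-bottom): [13, 11, 8, 7, 4, 3, 2, 1]; [8, 6, 3, 2]; [7, 5, 2, 1]; [4, 2]; [3, 1]; [1]. Product of hooks = 92990177280. So f^λ = 21! / 92990177280 = 51090942171709440000 / 92990177280 = 549423000.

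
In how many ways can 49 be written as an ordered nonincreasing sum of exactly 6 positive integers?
p(49, 6 parts) = 4935

Partitions of n into exactly k parts are in bijection with partitions of n − k into at most k parts (subtract 1 from each part). So p(49, exactly 6) = p(43, parts ≤ 6). Computing via the recurrence p(m, j) = p(m, j−1) + p(m−j, j) gives 4935.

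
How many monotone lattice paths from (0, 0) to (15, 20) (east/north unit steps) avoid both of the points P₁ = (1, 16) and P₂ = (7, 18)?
Number of paths = 3226281060

Inclusion–exclusion. Total paths: C(35, 15) = 3247943160. Through P₁: C(17, 1)·C(18, 14) = 52020. Through P₂: C(25, 7)·C(10, 8) = 21631500. Since P₁ is strictly southwest of P₂, a monotone path through both must visit P₁ then P₂; paths through both = C(17, 1)·C(8, 6)·C(10, 8) = 21420. Avoid both = 3247943160 − 52020 − 21631500 + 21420 = 3226281060.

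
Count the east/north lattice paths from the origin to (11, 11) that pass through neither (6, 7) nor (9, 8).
Number of paths = 314756

Inclusion–exclusion. Total paths: C(22, 11) = 705432. Through P₁: C(13, 6)·C(9, 5) = 216216. Through P₂: C(17, 9)·C(5, 2) = 243100. Since P₁ is strictly southwest of P₂, a monotone path through both must visit P₁ then P₂; paths through both = C(13, 6)·C(4, 3)·C(5, 2) = 68640. Avoid both = 705432 − 216216 − 243100 + 68640 = 314756.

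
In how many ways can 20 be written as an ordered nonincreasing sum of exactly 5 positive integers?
p(20, 5 parts) = 84

Partitions of n into exactly k parts are in bijection with partitions of n − k into at most k parts (subtract 1 from each part). So p(20, exactly 5) = p(15, parts ≤ 5). Computing via the recurrence p(m, j) = p(m, j−1) + p(m−j, j) gives 84.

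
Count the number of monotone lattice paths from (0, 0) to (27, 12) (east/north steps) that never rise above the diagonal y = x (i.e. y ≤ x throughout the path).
Number of paths = 2234741392

By the reflection principle (André's argument), the number of monotone paths to (27, 12) with n ≤ m that never go above y = x is C(39, 27) − C(39, 28) = 3910797436 − 1676056044 = 2234741392.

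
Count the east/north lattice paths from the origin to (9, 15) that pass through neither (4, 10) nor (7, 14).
Number of paths = 811517

Inclusion–exclusion. Total paths: C(24, 9) = 1307504. Through P₁: C(14, 4)·C(10, 5) = 252252. Through P₂: C(21, 7)·C(3, 2) = 348840. Since P₁ is strictly southwest of P₂, a monotone path through both must visit P₁ then P₂; paths through both = C(14, 4)·C(7, 3)·C(3, 2) = 105105. Avoid both = 1307504 − 252252 − 348840 + 105105 = 811517.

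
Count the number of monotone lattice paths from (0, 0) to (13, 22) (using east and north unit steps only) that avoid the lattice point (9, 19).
Number of paths = 1234596300

Total paths from (0, 0) to (13, 22): C(35, 13) = 1476337800. Paths through (9, 19): (paths (0, 0) → (9, 19)) × (paths (9, 19) → (13, 22)) = C(28, 9) · C(7, 4) = 6906900 · 35 = 241741500. Avoidance count = 1476337800 − 241741500 = 1234596300.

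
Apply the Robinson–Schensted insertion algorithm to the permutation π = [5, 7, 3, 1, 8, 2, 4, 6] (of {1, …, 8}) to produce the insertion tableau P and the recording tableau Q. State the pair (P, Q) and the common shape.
P = [1, 2, 4, 6] / [3, 7, 8] / [5];  Q = [1, 2, 5, 8] / [3, 6, 7] / [4];  common shape = (4, 3, 1)

Row-insert the values π_1, π_2, … into P one at a time, bumping the leftmost entry strictly greater than the inserted value down to the next row. The recording tableau Q records, in position (i, j), the step at which that cell was added to P.
  Insert 5 (step 1): P = [5];  Q = [1]
  Insert 7 (step 2): P = [5, 7];  Q = [1, 2]
  Insert 3 (step 3): P = [3, 7] / [5];  Q = [1, 2] / [3]
  Insert 1 (step 4): P = [1, 7] / [3] / [5];  Q = [1, 2] / [3] / [4]
  Insert 8 (step 5): P = [1, 7, 8] / [3] / [5];  Q = [1, 2, 5] / [3] / [4]
  Insert 2 (step 6): P = [1, 2, 8] / [3, 7] / [5];  Q = [1, 2, 5] / [3, 6] / [4]
  Insert 4 (step 7): P = [1, 2, 4] / [3, 7, 8] / [5];  Q = [1, 2, 5] / [3, 6, 7] / [4]
  Insert 6 (step 8): P = [1, 2, 4, 6] / [3, 7, 8] / [5];  Q = [1, 2, 5, 8] / [3, 6, 7] / [4]
Final shape: (4, 3, 1).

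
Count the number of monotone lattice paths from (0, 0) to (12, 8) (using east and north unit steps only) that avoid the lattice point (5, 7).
Number of paths = 119634

Total paths from (0, 0) to (12, 8): C(20, 12) = 125970. Paths through (5, 7): (paths (0, 0) → (5, 7)) × (paths (5, 7) → (12, 8)) = C(12, 5) · C(8, 7) = 792 · 8 = 6336. Avoidance count = 125970 − 6336 = 119634.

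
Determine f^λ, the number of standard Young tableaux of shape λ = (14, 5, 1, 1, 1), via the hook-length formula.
# SYT of shape (14, 5, 1, 1, 1) = 6217750

Hook-length formula: f^λ = n! / Π hook(c), product over all cells c of the Young diagram. For λ = (14, 5, 1, 1, 1), n = 22 boxes. Hook lengths by row (left-to-right, top-to-bottom): [18, 14, 13, 12, 11, 9, 8, 7, 6, 5, 4, 3, 2, 1]; [8, 4, 3, 2, 1]; [3]; [2]; [1]. Product of hooks = 180772904632320. So f^λ = 22! / 180772904632320 = 1124000727777607680000 / 180772904632320 = 6217750.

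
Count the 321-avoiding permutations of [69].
C_69 = 337485502510215975556783793455058624700

These 321-avoiding permutations are counted by the Catalan number C_n = (1/(n + 1)) · C(2n, n). For n = 69: C_69 = (1/70) · C(138, 69) = 23623985175715118288974865541854103729000/70 = 337485502510215975556783793455058624700.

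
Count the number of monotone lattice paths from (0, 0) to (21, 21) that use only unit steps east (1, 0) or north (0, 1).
Number of paths = 538257874440

A monotone lattice path from (0, 0) to (21, 21) consists of 21 east steps and 21 north steps in some order, so it is determined by which 21 of the 42 steps are east. The count is C(42, 21) = 538257874440.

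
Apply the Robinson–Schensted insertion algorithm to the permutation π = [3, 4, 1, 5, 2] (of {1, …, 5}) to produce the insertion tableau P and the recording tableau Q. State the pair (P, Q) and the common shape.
P = [1, 2, 5] / [3, 4];  Q = [1, 2, 4] / [3, 5];  common shape = (3, 2)

Row-insert the values π_1, π_2, … into P one at a time, bumping the leftmost entry strictly greater than the inserted value down to the next row. The recording tableau Q records, in position (i, j), the step at which that cell was added to P.
  Insert 3 (step 1): P = [3];  Q = [1]
  Insert 4 (step 2): P = [3, 4];  Q = [1, 2]
  Insert 1 (step 3): P = [1, 4] / [3];  Q = [1, 2] / [3]
  Insert 5 (step 4): P = [1, 4, 5] / [3];  Q = [1, 2, 4] / [3]
  Insert 2 (step 5): P = [1, 2, 5] / [3, 4];  Q = [1, 2, 4] / [3, 5]
Final shape: (3, 2).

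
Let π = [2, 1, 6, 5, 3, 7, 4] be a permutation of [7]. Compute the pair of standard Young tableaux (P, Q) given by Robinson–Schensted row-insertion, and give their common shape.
P = [1, 3, 4] / [2, 5, 7] / [6];  Q = [1, 3, 6] / [2, 4, 7] / [5];  common shape = (3, 3, 1)

Row-insert the values π_1, π_2, … into P one at a time, bumping the leftmost entry strictly greater than the inserted value down to the next row. The recording tableau Q records, in position (i, j), the step at which that cell was added to P.
  Insert 2 (step 1): P = [2];  Q = [1]
  Insert 1 (step 2): P = [1] / [2];  Q = [1] / [2]
  Insert 6 (step 3): P = [1, 6] / [2];  Q = [1, 3] / [2]
  Insert 5 (step 4): P = [1, 5] / [2, 6];  Q = [1, 3] / [2, 4]
  Insert 3 (step 5): P = [1, 3] / [2, 5] / [6];  Q = [1, 3] / [2, 4] / [5]
  Insert 7 (step 6): P = [1, 3, 7] / [2, 5] / [6];  Q = [1, 3, 6] / [2, 4] / [5]
  Insert 4 (step 7): P = [1, 3, 4] / [2, 5, 7] / [6];  Q = [1, 3, 6] / [2, 4, 7] / [5]
Final shape: (3, 3, 1).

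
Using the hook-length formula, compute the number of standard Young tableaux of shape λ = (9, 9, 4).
# SYT of shape (9, 9, 4) = 13579566

Hook-length formula: f^λ = n! / Π hook(c), product over all cells c of the Young diagram. For λ = (9, 9, 4), n = 22 boxes. Hook lengths by row (left-to-right, top-to-bottom): [11, 10, 9, 8, 6, 5, 4, 3, 2]; [10, 9, 8, 7, 5, 4, 3, 2, 1]; [4, 3, 2, 1]. Product of hooks = 82771476480000. So f^λ = 22! / 82771476480000 = 1124000727777607680000 / 82771476480000 = 13579566.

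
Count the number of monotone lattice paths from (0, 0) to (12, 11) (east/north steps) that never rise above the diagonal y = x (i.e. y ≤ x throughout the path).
Number of paths = 208012

By the reflection principle (André's argument), the number of monotone paths to (12, 11) with n ≤ m that never go above y = x is C(23, 12) − C(23, 13) = 1352078 − 1144066 = 208012.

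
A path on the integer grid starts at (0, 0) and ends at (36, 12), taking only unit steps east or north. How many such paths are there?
Number of paths = 69668534468

A monotone lattice path from (0, 0) to (36, 12) consists of 36 east steps and 12 north steps in some order, so it is determined by which 36 of the 48 steps are east. The count is C(48, 36) = 69668534468.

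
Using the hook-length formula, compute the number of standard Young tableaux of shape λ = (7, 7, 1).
# SYT of shape (7, 7, 1) = 5005

Hook-length formula: f^λ = n! / Π hook(c), product over all cells c of the Young diagram. For λ = (7, 7, 1), n = 15 boxes. Hook lengths by row (left-to-right, top-to-bottom): [9, 7, 6, 5, 4, 3, 2]; [8, 6, 5, 4, 3, 2, 1]; [1]. Product of hooks = 261273600. So f^λ = 15! / 261273600 = 1307674368000 / 261273600 = 5005.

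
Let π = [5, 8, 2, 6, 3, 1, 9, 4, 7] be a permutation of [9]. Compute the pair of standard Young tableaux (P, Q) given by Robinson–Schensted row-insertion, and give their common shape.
P = [1, 3, 4, 7] / [2, 6, 9] / [5] / [8];  Q = [1, 2, 7, 9] / [3, 4, 8] / [5] / [6];  common shape = (4, 3, 1, 1)

Row-insert the values π_1, π_2, … into P one at a time, bumping the leftmost entry strictly greater than the inserted value down to the next row. The recording tableau Q records, in position (i, j), the step at which that cell was added to P.
  Insert 5 (step 1): P = [5];  Q = [1]
  Insert 8 (step 2): P = [5, 8];  Q = [1, 2]
  Insert 2 (step 3): P = [2, 8] / [5];  Q = [1, 2] / [3]
  Insert 6 (step 4): P = [2, 6] / [5, 8];  Q = [1, 2] / [3, 4]
  Insert 3 (step 5): P = [2, 3] / [5, 6] / [8];  Q = [1, 2] / [3, 4] / [5]
  Insert 1 (step 6): P = [1, 3] / [2, 6] / [5] / [8];  Q = [1, 2] / [3, 4] / [5] / [6]
  Insert 9 (step 7): P = [1, 3, 9] / [2, 6] / [5] / [8];  Q = [1, 2, 7] / [3, 4] / [5] / [6]
  Insert 4 (step 8): P = [1, 3, 4] / [2, 6, 9] / [5] / [8];  Q = [1, 2, 7] / [3, 4, 8] / [5] / [6]
  Insert 7 (step 9): P = [1, 3, 4, 7] / [2, 6, 9] / [5] / [8];  Q = [1, 2, 7, 9] / [3, 4, 8] / [5] / [6]
Final shape: (4, 3, 1, 1).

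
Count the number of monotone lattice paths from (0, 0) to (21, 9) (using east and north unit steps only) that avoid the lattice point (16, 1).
Number of paths = 14285271

Total paths from (0, 0) to (21, 9): C(30, 21) = 14307150. Paths through (16, 1): (paths (0, 0) → (16, 1)) × (paths (16, 1) → (21, 9)) = C(17, 16) · C(13, 5) = 17 · 1287 = 21879. Avoidance count = 14307150 − 21879 = 14285271.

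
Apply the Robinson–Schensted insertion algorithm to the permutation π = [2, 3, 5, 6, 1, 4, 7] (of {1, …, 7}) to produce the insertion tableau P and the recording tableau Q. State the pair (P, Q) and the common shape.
P = [1, 3, 4, 6, 7] / [2, 5];  Q = [1, 2, 3, 4, 7] / [5, 6];  common shape = (5, 2)

Row-insert the values π_1, π_2, … into P one at a time, bumping the leftmost entry strictly greater than the inserted value down to the next row. The recording tableau Q records, in position (i, j), the step at which that cell was added to P.
  Insert 2 (step 1): P = [2];  Q = [1]
  Insert 3 (step 2): P = [2, 3];  Q = [1, 2]
  Insert 5 (step 3): P = [2, 3, 5];  Q = [1, 2, 3]
  Insert 6 (step 4): P = [2, 3, 5, 6];  Q = [1, 2, 3, 4]
  Insert 1 (step 5): P = [1, 3, 5, 6] / [2];  Q = [1, 2, 3, 4] / [5]
  Insert 4 (step 6): P = [1, 3, 4, 6] / [2, 5];  Q = [1, 2, 3, 4] / [5, 6]
  Insert 7 (step 7): P = [1, 3, 4, 6, 7] / [2, 5];  Q = [1, 2, 3, 4, 7] / [5, 6]
Final shape: (5, 2).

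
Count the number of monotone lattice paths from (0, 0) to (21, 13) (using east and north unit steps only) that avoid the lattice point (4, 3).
Number of paths = 632713785

Total paths from (0, 0) to (21, 13): C(34, 21) = 927983760. Paths through (4, 3): (paths (0, 0) → (4, 3)) × (paths (4, 3) → (21, 13)) = C(7, 4) · C(27, 17) = 35 · 8436285 = 295269975. Avoidance count = 927983760 − 295269975 = 632713785.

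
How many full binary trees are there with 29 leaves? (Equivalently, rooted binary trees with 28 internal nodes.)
C_28 = 263747951750360

These full binary trees are counted by the Catalan number C_n = (1/(n + 1)) · C(2n, n). For n = 28: C_28 = (1/29) · C(56, 28) = 7648690600760440/29 = 263747951750360.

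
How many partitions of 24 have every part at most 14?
p(24, parts ≤ 14) = 1478

Use the recurrence p(n, m) = p(n, m−1) + p(n−m, m): either the largest part is < m (count p(n, m−1)) or the largest part is exactly m (remove one copy of m, count p(n−m, m)). With p(0, ·) = 1 this gives p(24, parts ≤ 14) = 1478. (By conjugating Young diagrams, this also counts partitions of 24 into at most 14 parts.)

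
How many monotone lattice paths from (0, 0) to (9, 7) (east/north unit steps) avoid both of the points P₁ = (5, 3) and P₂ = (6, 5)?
Number of paths = 4580

Inclusion–exclusion. Total paths: C(16, 9) = 11440. Through P₁: C(8, 5)·C(8, 4) = 3920. Through P₂: C(11, 6)·C(5, 3) = 4620. Since P₁ is strictly southwest of P₂, a monotone path through both must visit P₁ then P₂; paths through both = C(8, 5)·C(3, 1)·C(5, 3) = 1680. Avoid both = 11440 − 3920 − 4620 + 1680 = 4580.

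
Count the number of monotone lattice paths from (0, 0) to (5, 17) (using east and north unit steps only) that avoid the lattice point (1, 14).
Number of paths = 25809

Total paths from (0, 0) to (5, 17): C(22, 5) = 26334. Paths through (1, 14): (paths (0, 0) → (1, 14)) × (paths (1, 14) → (5, 17)) = C(15, 1) · C(7, 4) = 15 · 35 = 525. Avoidance count = 26334 − 525 = 25809.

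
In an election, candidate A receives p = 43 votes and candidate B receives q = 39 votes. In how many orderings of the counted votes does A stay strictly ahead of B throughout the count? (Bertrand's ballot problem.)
Strict-lead orderings = 18816592728628647691200

Total orderings of the 82 votes with 43 for A: C(82, 43) = 385740150936887277669600. By the Bertrand ballot formula (Cycle Lemma / reflection principle), the number of orderings in which A is strictly ahead of B throughout is (p − q)/(p + q) · C(p + q, p) = (43 − 39)/(43 + 39) · 385740150936887277669600 = 18816592728628647691200.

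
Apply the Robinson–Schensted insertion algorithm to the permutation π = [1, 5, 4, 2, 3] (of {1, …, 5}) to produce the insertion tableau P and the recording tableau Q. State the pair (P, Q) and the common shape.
P = [1, 2, 3] / [4] / [5];  Q = [1, 2, 5] / [3] / [4];  common shape = (3, 1, 1)

Row-insert the values π_1, π_2, … into P one at a time, bumping the leftmost entry strictly greater than the inserted value down to the next row. The recording tableau Q records, in position (i, j), the step at which that cell was added to P.
  Insert 1 (step 1): P = [1];  Q = [1]
  Insert 5 (step 2): P = [1, 5];  Q = [1, 2]
  Insert 4 (step 3): P = [1, 4] / [5];  Q = [1, 2] / [3]
  Insert 2 (step 4): P = [1, 2] / [4] / [5];  Q = [1, 2] / [3] / [4]
  Insert 3 (step 5): P = [1, 2, 3] / [4] / [5];  Q = [1, 2, 5] / [3] / [4]
Final shape: (3, 1, 1).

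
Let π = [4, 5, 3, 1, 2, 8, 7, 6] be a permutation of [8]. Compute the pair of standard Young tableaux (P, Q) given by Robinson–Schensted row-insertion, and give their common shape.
P = [1, 2, 6] / [3, 5, 7] / [4, 8];  Q = [1, 2, 6] / [3, 5, 7] / [4, 8];  common shape = (3, 3, 2)

Row-insert the values π_1, π_2, … into P one at a time, bumping the leftmost entry strictly greater than the inserted value down to the next row. The recording tableau Q records, in position (i, j), the step at which that cell was added to P.
  Insert 4 (step 1): P = [4];  Q = [1]
  Insert 5 (step 2): P = [4, 5];  Q = [1, 2]
  Insert 3 (step 3): P = [3, 5] / [4];  Q = [1, 2] / [3]
  Insert 1 (step 4): P = [1, 5] / [3] / [4];  Q = [1, 2] / [3] / [4]
  Insert 2 (step 5): P = [1, 2] / [3, 5] / [4];  Q = [1, 2] / [3, 5] / [4]
  Insert 8 (step 6): P = [1, 2, 8] / [3, 5] / [4];  Q = [1, 2, 6] / [3, 5] / [4]
  Insert 7 (step 7): P = [1, 2, 7] / [3, 5, 8] / [4];  Q = [1, 2, 6] / [3, 5, 7] / [4]
  Insert 6 (step 8): P = [1, 2, 6] / [3, 5, 7] / [4, 8];  Q = [1, 2, 6] / [3, 5, 7] / [4, 8]
Final shape: (3, 3, 2).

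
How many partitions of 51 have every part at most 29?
p(51, parts ≤ 29) = 236437

Use the recurrence p(n, m) = p(n, m−1) + p(n−m, m): either the largest part is < m (count p(n, m−1)) or the largest part is exactly m (remove one copy of m, count p(n−m, m)). With p(0, ·) = 1 this gives p(51, parts ≤ 29) = 236437. (By conjugating Young diagrams, this also counts partitions of 51 into at most 29 parts.)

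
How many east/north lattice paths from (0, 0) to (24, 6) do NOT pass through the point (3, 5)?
Number of paths = 592543

Total paths from (0, 0) to (24, 6): C(30, 24) = 593775. Paths through (3, 5): (paths (0, 0) → (3, 5)) × (paths (3, 5) → (24, 6)) = C(8, 3) · C(22, 21) = 56 · 22 = 1232. Avoidance count = 593775 − 1232 = 592543.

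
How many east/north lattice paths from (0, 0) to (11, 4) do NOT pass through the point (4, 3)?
Number of paths = 1085

Total paths from (0, 0) to (11, 4): C(15, 11) = 1365. Paths through (4, 3): (paths (0, 0) → (4, 3)) × (paths (4, 3) → (11, 4)) = C(7, 4) · C(8, 7) = 35 · 8 = 280. Avoidance count = 1365 − 280 = 1085.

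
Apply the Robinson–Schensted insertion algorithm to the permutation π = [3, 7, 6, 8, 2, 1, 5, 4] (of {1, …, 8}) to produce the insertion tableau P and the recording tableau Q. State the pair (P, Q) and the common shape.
P = [1, 4, 8] / [2, 5] / [3, 6] / [7];  Q = [1, 2, 4] / [3, 7] / [5, 8] / [6];  common shape = (3, 2, 2, 1)

Row-insert the values π_1, π_2, … into P one at a time, bumping the leftmost entry strictly greater than the inserted value down to the next row. The recording tableau Q records, in position (i, j), the step at which that cell was added to P.
  Insert 3 (step 1): P = [3];  Q = [1]
  Insert 7 (step 2): P = [3, 7];  Q = [1, 2]
  Insert 6 (step 3): P = [3, 6] / [7];  Q = [1, 2] / [3]
  Insert 8 (step 4): P = [3, 6, 8] / [7];  Q = [1, 2, 4] / [3]
  Insert 2 (step 5): P = [2, 6, 8] / [3] / [7];  Q = [1, 2, 4] / [3] / [5]
  Insert 1 (step 6): P = [1, 6, 8] / [2] / [3] / [7];  Q = [1, 2, 4] / [3] / [5] / [6]
  Insert 5 (step 7): P = [1, 5, 8] / [2, 6] / [3] / [7];  Q = [1, 2, 4] / [3, 7] / [5] / [6]
  Insert 4 (step 8): P = [1, 4, 8] / [2, 5] / [3, 6] / [7];  Q = [1, 2, 4] / [3, 7] / [5, 8] / [6]
Final shape: (3, 2, 2, 1).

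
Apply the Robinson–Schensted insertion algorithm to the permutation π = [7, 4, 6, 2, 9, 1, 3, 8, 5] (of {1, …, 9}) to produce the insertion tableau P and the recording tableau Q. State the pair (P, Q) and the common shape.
P = [1, 3, 5] / [2, 6, 8] / [4, 9] / [7];  Q = [1, 3, 5] / [2, 7, 8] / [4, 9] / [6];  common shape = (3, 3, 2, 1)

Row-insert the values π_1, π_2, … into P one at a time, bumping the leftmost entry strictly greater than the inserted value down to the next row. The recording tableau Q records, in position (i, j), the step at which that cell was added to P.
  Insert 7 (step 1): P = [7];  Q = [1]
  Insert 4 (step 2): P = [4] / [7];  Q = [1] / [2]
  Insert 6 (step 3): P = [4, 6] / [7];  Q = [1, 3] / [2]
  Insert 2 (step 4): P = [2, 6] / [4] / [7];  Q = [1, 3] / [2] / [4]
  Insert 9 (step 5): P = [2, 6, 9] / [4] / [7];  Q = [1, 3, 5] / [2] / [4]
  Insert 1 (step 6): P = [1, 6, 9] / [2] / [4] / [7];  Q = [1, 3, 5] / [2] / [4] / [6]
  Insert 3 (step 7): P = [1, 3, 9] / [2, 6] / [4] / [7];  Q = [1, 3, 5] / [2, 7] / [4] / [6]
  Insert 8 (step 8): P = [1, 3, 8] / [2, 6, 9] / [4] / [7];  Q = [1, 3, 5] / [2, 7, 8] / [4] / [6]
  Insert 5 (step 9): P = [1, 3, 5] / [2, 6, 8] / [4, 9] / [7];  Q = [1, 3, 5] / [2, 7, 8] / [4, 9] / [6]
Final shape: (3, 3, 2, 1).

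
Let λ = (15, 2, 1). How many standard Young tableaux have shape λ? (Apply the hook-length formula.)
# SYT of shape (15, 2, 1) = 1344

Hook-length formula: f^λ = n! / Π hook(c), product over all cells c of the Young diagram. For λ = (15, 2, 1), n = 18 boxes. Hook lengths by row (left-to-right, top-to-bottom): [17, 15, 13, 12, 11, 10, 9, 8, 7, 6, 5, 4, 3, 2, 1]; [3, 1]; [1]. Product of hooks = 4763670912000. So f^λ = 18! / 4763670912000 = 6402373705728000 / 4763670912000 = 1344.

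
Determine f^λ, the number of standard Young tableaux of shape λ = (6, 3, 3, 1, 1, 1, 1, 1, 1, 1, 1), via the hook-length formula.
# SYT of shape (6, 3, 3, 1, 1, 1, 1, 1, 1, 1, 1) = 9447750

Hook-length formula: f^λ = n! / Π hook(c), product over all cells c of the Young diagram. For λ = (6, 3, 3, 1, 1, 1, 1, 1, 1, 1, 1), n = 20 boxes. Hook lengths by row (left-to-right, top-to-bottom): [16, 7, 6, 3, 2, 1]; [12, 3, 2]; [11, 2, 1]; [8]; [7]; [6]; [5]; [4]; [3]; [2]; [1]. Product of hooks = 257511260160. So f^λ = 20! / 257511260160 = 2432902008176640000 / 257511260160 = 9447750.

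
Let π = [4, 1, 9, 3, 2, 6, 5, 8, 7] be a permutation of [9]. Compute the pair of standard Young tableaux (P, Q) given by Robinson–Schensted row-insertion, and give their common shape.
P = [1, 2, 5, 7] / [3, 6, 8] / [4, 9];  Q = [1, 3, 6, 8] / [2, 4, 9] / [5, 7];  common shape = (4, 3, 2)

Row-insert the values π_1, π_2, … into P one at a time, bumping the leftmost entry strictly greater than the inserted value down to the next row. The recording tableau Q records, in position (i, j), the step at which that cell was added to P.
  Insert 4 (step 1): P = [4];  Q = [1]
  Insert 1 (step 2): P = [1] / [4];  Q = [1] / [2]
  Insert 9 (step 3): P = [1, 9] / [4];  Q = [1, 3] / [2]
  Insert 3 (step 4): P = [1, 3] / [4, 9];  Q = [1, 3] / [2, 4]
  Insert 2 (step 5): P = [1, 2] / [3, 9] / [4];  Q = [1, 3] / [2, 4] / [5]
  Insert 6 (step 6): P = [1, 2, 6] / [3, 9] / [4];  Q = [1, 3, 6] / [2, 4] / [5]
  Insert 5 (step 7): P = [1, 2, 5] / [3, 6] / [4, 9];  Q = [1, 3, 6] / [2, 4] / [5, 7]
  Insert 8 (step 8): P = [1, 2, 5, 8] / [3, 6] / [4, 9];  Q = [1, 3, 6, 8] / [2, 4] / [5, 7]
  Insert 7 (step 9): P = [1, 2, 5, 7] / [3, 6, 8] / [4, 9];  Q = [1, 3, 6, 8] / [2, 4, 9] / [5, 7]
Final shape: (4, 3, 2).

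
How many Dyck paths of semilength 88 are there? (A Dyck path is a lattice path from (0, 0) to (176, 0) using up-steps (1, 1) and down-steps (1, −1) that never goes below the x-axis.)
C_88 = 64633260585762914370496637486146181462681535261000

These Dyck paths are counted by the Catalan number C_n = (1/(n + 1)) · C(2n, n). For n = 88: C_88 = (1/89) · C(176, 88) = 5752360192132899378974200736267010150178656638229000/89 = 64633260585762914370496637486146181462681535261000.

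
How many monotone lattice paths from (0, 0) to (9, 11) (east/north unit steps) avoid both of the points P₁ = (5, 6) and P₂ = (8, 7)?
Number of paths = 86813

Inclusion–exclusion. Total paths: C(20, 9) = 167960. Through P₁: C(11, 5)·C(9, 4) = 58212. Through P₂: C(15, 8)·C(5, 1) = 32175. Since P₁ is strictly southwest of P₂, a monotone path through both must visit P₁ then P₂; paths through both = C(11, 5)·C(4, 3)·C(5, 1) = 9240. Avoid both = 167960 − 58212 − 32175 + 9240 = 86813.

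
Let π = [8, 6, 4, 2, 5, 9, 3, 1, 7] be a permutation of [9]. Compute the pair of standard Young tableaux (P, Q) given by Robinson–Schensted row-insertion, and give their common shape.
P = [1, 3, 7] / [2, 5, 9] / [4] / [6] / [8];  Q = [1, 5, 6] / [2, 7, 9] / [3] / [4] / [8];  common shape = (3, 3, 1, 1, 1)

Row-insert the values π_1, π_2, … into P one at a time, bumping the leftmost entry strictly greater than the inserted value down to the next row. The recording tableau Q records, in position (i, j), the step at which that cell was added to P.
  Insert 8 (step 1): P = [8];  Q = [1]
  Insert 6 (step 2): P = [6] / [8];  Q = [1] / [2]
  Insert 4 (step 3): P = [4] / [6] / [8];  Q = [1] / [2] / [3]
  Insert 2 (step 4): P = [2] / [4] / [6] / [8];  Q = [1] / [2] / [3] / [4]
  Insert 5 (step 5): P = [2, 5] / [4] / [6] / [8];  Q = [1, 5] / [2] / [3] / [4]
  Insert 9 (step 6): P = [2, 5, 9] / [4] / [6] / [8];  Q = [1, 5, 6] / [2] / [3] / [4]
  Insert 3 (step 7): P = [2, 3, 9] / [4, 5] / [6] / [8];  Q = [1, 5, 6] / [2, 7] / [3] / [4]
  Insert 1 (step 8): P = [1, 3, 9] / [2, 5] / [4] / [6] / [8];  Q = [1, 5, 6] / [2, 7] / [3] / [4] / [8]
  Insert 7 (step 9): P = [1, 3, 7] / [2, 5, 9] / [4] / [6] / [8];  Q = [1, 5, 6] / [2, 7, 9] / [3] / [4] / [8]
Final shape: (3, 3, 1, 1, 1).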